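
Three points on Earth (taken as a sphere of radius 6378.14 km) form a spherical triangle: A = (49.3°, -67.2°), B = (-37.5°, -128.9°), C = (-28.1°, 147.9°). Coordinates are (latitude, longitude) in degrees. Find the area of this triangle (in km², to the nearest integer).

Side lengths (central angles): a = 1.1922, b = 2.5458, c = 1.7888 rad; semiperimeter s = 2.7634.
By l'Huilier's theorem, tan(E/4) = √[tan(s/2) tan((s−a)/2) tan((s−b)/2) tan((s−c)/2)], giving spherical excess E = 2.0116 rad.
Area = E·R² = 2.0116 × (6378.14)² ≈ 81832224 km².

81832224 km²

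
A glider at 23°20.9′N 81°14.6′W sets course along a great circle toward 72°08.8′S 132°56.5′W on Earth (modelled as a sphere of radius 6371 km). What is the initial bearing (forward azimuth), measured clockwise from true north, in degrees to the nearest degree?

194°

With φ₁ = 0.4075, φ₂ = -1.2592, Δλ = -0.9023 rad, the forward-azimuth formula gives
θ = atan2( sin Δλ cos φ₂ , cos φ₁ sin φ₂ − sin φ₁ cos φ₂ cos Δλ ) = atan2(-0.2406, -0.9492) = -165.78°.
Adding 360° brings this into [0°, 360°): 194°.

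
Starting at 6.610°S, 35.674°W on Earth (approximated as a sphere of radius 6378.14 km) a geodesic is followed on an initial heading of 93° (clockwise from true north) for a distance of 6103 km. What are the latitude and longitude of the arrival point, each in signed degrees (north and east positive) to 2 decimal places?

-6.25°, 19.53°

Angular distance δ = d/R = 6103/6378.14 = 0.95686 rad; initial bearing θ = 1.6232 rad.
sin φ₂ = sin φ₁ cos δ + cos φ₁ sin δ cos θ = (-0.1151)(0.5761) + (0.9934)(0.8174)(-0.0523) = -0.1088, so φ₂ = -6.25°.
Δλ = atan2(sin θ sin δ cos φ₁, cos δ − sin φ₁ sin φ₂) = atan2(0.8108, 0.5636) = 55.199°.
λ₂ = -35.674° + 55.199° = 19.53°.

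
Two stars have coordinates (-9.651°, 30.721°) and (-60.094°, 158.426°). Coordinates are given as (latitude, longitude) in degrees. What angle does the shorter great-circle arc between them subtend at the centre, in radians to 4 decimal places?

Let φ₁ = -0.1684 rad, φ₂ = -1.0488 rad, and Δλ = 2.2289 rad.
cos c = sin φ₁ sin φ₂ + cos φ₁ cos φ₂ cos Δλ = (-0.1676)(-0.8668) + (0.9858)(0.4986)(-0.6116) = -0.15529,
so c = arccos(-0.15529) = 1.72672 rad.
So the angular separation is 1.7267 rad.

1.7267 rad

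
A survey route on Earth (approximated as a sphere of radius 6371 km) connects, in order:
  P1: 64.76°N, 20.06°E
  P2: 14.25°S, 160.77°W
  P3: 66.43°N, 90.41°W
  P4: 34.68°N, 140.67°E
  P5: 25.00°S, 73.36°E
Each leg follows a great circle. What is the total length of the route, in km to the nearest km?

Leg P1→P2: central angle 2.2600 rad, distance 14398.3 km.
Leg P2→P3: central angle 1.6663 rad, distance 10616.0 km.
Leg P3→P4: central angle 1.2504 rad, distance 7966.3 km.
Leg P4→P5: central angle 1.5238 rad, distance 9707.8 km.
Total: 14398.3 + 10616.0 + 7966.3 + 9707.8 ≈ 42688 km.

42688 km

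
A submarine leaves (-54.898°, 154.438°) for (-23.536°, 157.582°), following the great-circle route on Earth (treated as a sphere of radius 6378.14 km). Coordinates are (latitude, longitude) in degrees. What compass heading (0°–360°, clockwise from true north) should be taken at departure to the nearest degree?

6°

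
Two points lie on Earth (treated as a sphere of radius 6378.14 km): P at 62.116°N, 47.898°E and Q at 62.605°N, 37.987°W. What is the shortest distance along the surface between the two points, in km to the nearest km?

4102 km

With latitudes φ₁ = 62.116°, φ₂ = 62.605° and longitude difference Δλ = -85.885°:
cos c = sin φ₁ sin φ₂ + cos φ₁ cos φ₂ cos Δλ = (0.8839)(0.8879) + (0.4677)(0.4601)(0.0718) = 0.80021,
so c = arccos(0.80021) = 0.64314 rad.
Distance = R·c = 6378.14 × 0.6431 ≈ 4102 km.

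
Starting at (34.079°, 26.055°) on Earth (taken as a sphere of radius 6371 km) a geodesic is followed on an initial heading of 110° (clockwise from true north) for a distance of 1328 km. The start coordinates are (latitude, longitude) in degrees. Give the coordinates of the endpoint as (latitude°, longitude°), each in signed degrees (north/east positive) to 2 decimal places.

Angular distance δ = d/R = 1328/6371 = 0.20844 rad; initial bearing θ = 1.9199 rad.
sin φ₂ = sin φ₁ cos δ + cos φ₁ sin δ cos θ = (0.5603)(0.9784) + (0.8283)(0.2069)(-0.3420) = 0.4896, so φ₂ = 29.31°.
Δλ = atan2(sin θ sin δ cos φ₁, cos δ − sin φ₁ sin φ₂) = atan2(0.1611, 0.7040) = 12.886°.
λ₂ = 26.055° + 12.886° = 38.94°.

29.31°, 38.94°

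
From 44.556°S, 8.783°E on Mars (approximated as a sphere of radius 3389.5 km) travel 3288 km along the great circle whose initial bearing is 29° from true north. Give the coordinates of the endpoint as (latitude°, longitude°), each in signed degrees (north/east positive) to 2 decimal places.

6.75°, 32.53°

Angular distance δ = d/R = 3288/3389.5 = 0.97005 rad; initial bearing θ = 0.5061 rad.
sin φ₂ = sin φ₁ cos δ + cos φ₁ sin δ cos θ = (-0.7016)(0.5653) + (0.7126)(0.8249)(0.8746) = 0.1175, so φ₂ = 6.75°.
Δλ = atan2(sin θ sin δ cos φ₁, cos δ − sin φ₁ sin φ₂) = atan2(0.2850, 0.6477) = 23.748°.
λ₂ = 8.783° + 23.748° = 32.53°.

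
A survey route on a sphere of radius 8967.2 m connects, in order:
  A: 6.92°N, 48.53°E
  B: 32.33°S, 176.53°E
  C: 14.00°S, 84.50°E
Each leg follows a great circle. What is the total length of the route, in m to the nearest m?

32828 m

Leg A→B: central angle 2.1906 rad, distance 19643.5 m.
Leg B→C: central angle 1.4703 rad, distance 13184.4 m.
Total: 19643.5 + 13184.4 ≈ 32828 m.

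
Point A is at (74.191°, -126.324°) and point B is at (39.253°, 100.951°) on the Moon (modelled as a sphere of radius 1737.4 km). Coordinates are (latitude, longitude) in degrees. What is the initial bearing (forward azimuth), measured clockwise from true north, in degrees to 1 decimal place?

320.0°

With φ₁ = 1.2949, φ₂ = 0.6851, Δλ = -2.3165 rad, the forward-azimuth formula gives
θ = atan2( sin Δλ cos φ₂ , cos φ₁ sin φ₂ − sin φ₁ cos φ₂ cos Δλ ) = atan2(-0.5689, 0.6779) = -40.00°.
Adding 360° brings this into [0°, 360°): 320.0°.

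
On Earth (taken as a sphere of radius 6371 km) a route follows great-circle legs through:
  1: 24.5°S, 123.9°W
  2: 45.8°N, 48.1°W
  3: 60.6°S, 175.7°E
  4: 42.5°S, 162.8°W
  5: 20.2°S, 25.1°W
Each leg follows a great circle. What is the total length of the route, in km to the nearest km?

Leg 1→2: central angle 1.7130 rad, distance 10913.2 km.
Leg 2→3: central angle 2.6292 rad, distance 16750.9 km.
Leg 3→4: central angle 0.3889 rad, distance 2477.6 km.
Leg 4→5: central angle 1.8530 rad, distance 11805.6 km.
Total: 10913.2 + 16750.9 + 2477.6 + 11805.6 ≈ 41947 km.

41947 km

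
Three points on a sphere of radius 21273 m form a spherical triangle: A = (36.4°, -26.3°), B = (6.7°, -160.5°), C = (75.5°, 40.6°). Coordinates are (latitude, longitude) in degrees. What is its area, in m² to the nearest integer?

490212366 m²

Side lengths (central angles): a = 1.6901, b = 0.8585, c = 2.0807 rad; semiperimeter s = 2.3146.
By l'Huilier's theorem, tan(E/4) = √[tan(s/2) tan((s−a)/2) tan((s−b)/2) tan((s−c)/2)], giving spherical excess E = 1.0832 rad.
Area = E·R² = 1.0832 × (21273)² ≈ 490212366 m².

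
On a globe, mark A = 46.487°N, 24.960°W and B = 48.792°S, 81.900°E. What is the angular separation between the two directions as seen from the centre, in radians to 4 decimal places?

2.3147 rad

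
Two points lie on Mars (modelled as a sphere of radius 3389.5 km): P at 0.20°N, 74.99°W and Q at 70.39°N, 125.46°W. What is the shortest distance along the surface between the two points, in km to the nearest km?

In radians: φ₁ = 0.0035, φ₂ = 1.2285, Δλ = -50.470° = -0.8809 rad.
cos c = sin φ₁ sin φ₂ + cos φ₁ cos φ₂ cos Δλ = (0.0035)(0.9420) + (1.0000)(0.3356)(0.6365) = 0.21690,
so c = arccos(0.21690) = 1.35216 rad.
Distance = R·c = 3389.5 × 1.3522 ≈ 4583 km.

4583 km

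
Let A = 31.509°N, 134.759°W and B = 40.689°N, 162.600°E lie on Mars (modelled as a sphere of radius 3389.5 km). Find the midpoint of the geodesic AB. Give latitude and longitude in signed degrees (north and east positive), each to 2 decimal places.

The central angle between A and B is δ = 0.8791 rad.
With f = 0.5, the slerp weights are sin((1−f)δ)/sin δ = 0.5525 and sin(fδ)/sin δ = 0.5525.
Weighted sum of the unit vectors: (0.5525)·(-0.6003,-0.6054,0.5226) + (0.5525)·(-0.7236,0.2268,0.6520) = (-0.7315, -0.2092, 0.6490).
Converting back: φ = atan2(z, √(x²+y²)) = 40.47°, λ = atan2(y, x) = -164.04°.

40.47°, -164.04°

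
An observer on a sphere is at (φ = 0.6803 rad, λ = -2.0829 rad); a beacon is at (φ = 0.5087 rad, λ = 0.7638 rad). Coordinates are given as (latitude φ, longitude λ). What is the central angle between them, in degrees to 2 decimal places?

With latitudes φ₁ = 38.978°, φ₂ = 29.146° and longitude difference Δλ = 163.104°:
Haversine: a = sin²(Δφ/2) + cos φ₁ cos φ₂ sin²(Δλ/2) = 0.0073 + (0.7774)(0.8734)(0.9784) = 0.67164.
Central angle c = 2·arcsin(√a) = 1.92120 rad.
So the angular separation is 110.08°.

110.08°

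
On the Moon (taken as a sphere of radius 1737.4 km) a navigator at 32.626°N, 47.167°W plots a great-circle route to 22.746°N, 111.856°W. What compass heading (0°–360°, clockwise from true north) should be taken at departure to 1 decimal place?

With φ₁ = 0.5694, φ₂ = 0.3970, Δλ = -1.1290 rad, the forward-azimuth formula gives
θ = atan2( sin Δλ cos φ₂ , cos φ₁ sin φ₂ − sin φ₁ cos φ₂ cos Δλ ) = atan2(-0.8337, 0.1131) = -82.28°.
Adding 360° brings this into [0°, 360°): 277.7°.

277.7°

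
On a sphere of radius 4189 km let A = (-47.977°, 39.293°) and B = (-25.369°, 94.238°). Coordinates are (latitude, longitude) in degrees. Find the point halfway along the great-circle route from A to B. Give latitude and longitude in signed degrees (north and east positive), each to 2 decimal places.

Central angle δ = 0.8424 rad. Interpolating on the sphere with fraction f = 0.5:
P = [sin((1−f)δ)·A + sin(fδ)·B] / sin δ = 0.5479·A + 0.5479·B in Cartesian coordinates,
giving P = (0.2473, 0.7260, -0.6417), i.e. latitude -39.92°, longitude 71.19°.

-39.92°, 71.19°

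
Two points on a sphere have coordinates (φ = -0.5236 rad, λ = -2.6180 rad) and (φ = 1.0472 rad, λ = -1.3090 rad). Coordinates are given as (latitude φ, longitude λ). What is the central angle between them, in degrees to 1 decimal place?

Let φ₁ = -0.5236 rad, φ₂ = 1.0472 rad, and Δλ = 1.3090 rad.
Haversine: a = sin²(Δφ/2) + cos φ₁ cos φ₂ sin²(Δλ/2) = 0.5000 + (0.8660)(0.5000)(0.3706) = 0.66047.
Central angle c = 2·arcsin(√a) = 1.89752 rad.
So the angular separation is 108.7°.

108.7°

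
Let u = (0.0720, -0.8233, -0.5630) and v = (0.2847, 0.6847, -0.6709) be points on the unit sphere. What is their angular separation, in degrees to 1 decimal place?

99.5°

u·v = -0.1655; |u| = 1.0000, |v| = 1.0000.
cos θ = (u·v)/(|u||v|) = -0.1655, so θ = 99.5°.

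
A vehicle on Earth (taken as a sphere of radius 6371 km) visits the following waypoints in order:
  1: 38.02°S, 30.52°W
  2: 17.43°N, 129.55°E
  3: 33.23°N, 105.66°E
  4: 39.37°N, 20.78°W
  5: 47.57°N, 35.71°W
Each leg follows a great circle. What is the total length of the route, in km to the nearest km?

Leg 1→2: central angle 2.6706 rad, distance 17014.2 km.
Leg 2→3: central angle 0.4650 rad, distance 2962.2 km.
Leg 3→4: central angle 1.6073 rad, distance 10240.1 km.
Leg 4→5: central angle 0.2365 rad, distance 1506.6 km.
Total: 17014.2 + 2962.2 + 10240.1 + 1506.6 ≈ 31723 km.

31723 km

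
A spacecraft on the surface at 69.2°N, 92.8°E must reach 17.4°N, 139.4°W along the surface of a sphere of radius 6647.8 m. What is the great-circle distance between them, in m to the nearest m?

In radians: φ₁ = 1.2078, φ₂ = 0.3037, Δλ = 127.800° = 2.2305 rad.
cos c = sin φ₁ sin φ₂ + cos φ₁ cos φ₂ cos Δλ = (0.9348)(0.2990) + (0.3551)(0.9542)(-0.6129) = 0.07186,
so c = arccos(0.07186) = 1.49887 rad.
Distance = R·c = 6647.8 × 1.4989 ≈ 9964 m.

9964 m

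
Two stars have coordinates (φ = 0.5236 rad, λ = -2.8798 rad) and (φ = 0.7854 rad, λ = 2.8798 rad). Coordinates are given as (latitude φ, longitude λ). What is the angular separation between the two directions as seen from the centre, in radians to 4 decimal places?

0.4867 rad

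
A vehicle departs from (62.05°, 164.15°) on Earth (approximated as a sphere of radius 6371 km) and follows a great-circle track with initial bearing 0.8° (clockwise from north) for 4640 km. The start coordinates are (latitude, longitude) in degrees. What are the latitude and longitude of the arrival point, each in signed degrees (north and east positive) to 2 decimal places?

76.21°, -18.09°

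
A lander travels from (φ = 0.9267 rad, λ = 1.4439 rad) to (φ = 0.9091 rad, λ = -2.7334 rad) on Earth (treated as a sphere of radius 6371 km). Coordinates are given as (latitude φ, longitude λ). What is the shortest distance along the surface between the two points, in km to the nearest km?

7085 km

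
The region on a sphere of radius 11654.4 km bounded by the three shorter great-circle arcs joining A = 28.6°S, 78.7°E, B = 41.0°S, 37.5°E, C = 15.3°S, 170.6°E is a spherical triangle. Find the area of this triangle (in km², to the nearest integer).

69661861 km²

Side lengths (central angles): a = 1.9010, b = 1.4724, c = 0.6222 rad; semiperimeter s = 1.9978.
By l'Huilier's theorem, tan(E/4) = √[tan(s/2) tan((s−a)/2) tan((s−b)/2) tan((s−c)/2)], giving spherical excess E = 0.5129 rad.
Area = E·R² = 0.5129 × (11654.4)² ≈ 69661861 km².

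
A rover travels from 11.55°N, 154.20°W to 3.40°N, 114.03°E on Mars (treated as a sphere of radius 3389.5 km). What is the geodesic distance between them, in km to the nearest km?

5386 km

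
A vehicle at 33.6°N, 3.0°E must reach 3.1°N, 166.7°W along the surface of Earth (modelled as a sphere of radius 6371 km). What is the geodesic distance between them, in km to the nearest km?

15793 km

In radians: φ₁ = 0.5864, φ₂ = 0.0541, Δλ = -169.700° = -2.9618 rad.
Haversine: a = sin²(Δφ/2) + cos φ₁ cos φ₂ sin²(Δλ/2) = 0.0692 + (0.8329)(0.9985)(0.9919) = 0.89419.
Central angle c = 2·arcsin(√a) = 2.47896 rad.
Distance = R·c = 6371 × 2.4790 ≈ 15793 km.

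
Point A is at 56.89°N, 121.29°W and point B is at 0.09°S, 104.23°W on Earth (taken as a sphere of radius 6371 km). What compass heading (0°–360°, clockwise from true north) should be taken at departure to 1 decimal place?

159.9°

With φ₁ = 0.9929, φ₂ = -0.0016, Δλ = 0.2978 rad, the forward-azimuth formula gives
θ = atan2( sin Δλ cos φ₂ , cos φ₁ sin φ₂ − sin φ₁ cos φ₂ cos Δλ ) = atan2(0.2934, -0.8016) = 159.90°.
So the initial bearing is 159.9°.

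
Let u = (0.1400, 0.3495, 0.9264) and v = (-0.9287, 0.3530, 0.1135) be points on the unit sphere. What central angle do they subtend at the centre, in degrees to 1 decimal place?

u·v = 0.0985; |u| = 1.0000, |v| = 1.0000.
cos θ = (u·v)/(|u||v|) = 0.0985, so θ = 84.3°.

84.3°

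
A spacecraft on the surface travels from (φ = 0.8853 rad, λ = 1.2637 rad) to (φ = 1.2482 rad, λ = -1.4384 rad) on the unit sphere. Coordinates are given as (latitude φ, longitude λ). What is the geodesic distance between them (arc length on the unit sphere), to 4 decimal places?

0.9854

Let φ₁ = 0.8853 rad, φ₂ = 1.2482 rad, and Δλ = -2.7021 rad.
cos c = sin φ₁ sin φ₂ + cos φ₁ cos φ₂ cos Δλ = (0.7741)(0.9484) + (0.6331)(0.3170)(-0.9050) = 0.55255,
so c = arccos(0.55255) = 0.98538 rad.
On the unit sphere the arc length equals the central angle: 0.9854.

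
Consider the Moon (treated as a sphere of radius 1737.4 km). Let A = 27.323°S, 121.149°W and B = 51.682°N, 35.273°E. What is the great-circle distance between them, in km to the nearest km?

4545 km

With latitudes φ₁ = -27.323°, φ₂ = 51.682° and longitude difference Δλ = 156.422°:
cos c = sin φ₁ sin φ₂ + cos φ₁ cos φ₂ cos Δλ = (-0.4590)(0.7846) + (0.8884)(0.6200)(-0.9165) = -0.86499,
so c = arccos(-0.86499) = 2.61593 rad.
Distance = R·c = 1737.4 × 2.6159 ≈ 4545 km.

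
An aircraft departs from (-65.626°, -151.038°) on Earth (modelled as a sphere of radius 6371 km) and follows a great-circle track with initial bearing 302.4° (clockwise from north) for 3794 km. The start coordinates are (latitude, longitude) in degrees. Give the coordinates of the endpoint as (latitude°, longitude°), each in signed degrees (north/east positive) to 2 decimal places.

-39.05°, 171.38°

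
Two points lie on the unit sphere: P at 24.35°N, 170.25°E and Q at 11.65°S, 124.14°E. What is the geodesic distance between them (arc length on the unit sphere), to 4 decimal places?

In radians: φ₁ = 0.4250, φ₂ = -0.2033, Δλ = -46.110° = -0.8048 rad.
cos c = sin φ₁ sin φ₂ + cos φ₁ cos φ₂ cos Δλ = (0.4123)(-0.2019) + (0.9110)(0.9794)(0.6933) = 0.53533,
so c = arccos(0.53533) = 1.00589 rad.
On the unit sphere the arc length equals the central angle: 1.0059.

1.0059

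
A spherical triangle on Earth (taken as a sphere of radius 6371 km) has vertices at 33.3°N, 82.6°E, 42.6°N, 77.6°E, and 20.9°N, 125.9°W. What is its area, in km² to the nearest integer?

8837146 km²

Side lengths (central angles): a = 1.9705, b = 2.0833, c = 0.1762 rad; semiperimeter s = 2.1150.
By l'Huilier's theorem, tan(E/4) = √[tan(s/2) tan((s−a)/2) tan((s−b)/2) tan((s−c)/2)], giving spherical excess E = 0.2177 rad.
Area = E·R² = 0.2177 × (6371)² ≈ 8837146 km².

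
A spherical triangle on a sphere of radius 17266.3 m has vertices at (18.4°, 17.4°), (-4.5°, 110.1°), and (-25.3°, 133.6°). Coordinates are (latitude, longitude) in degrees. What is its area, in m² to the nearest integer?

106232988 m²

Side lengths (central angles): a = 0.5354, b = 2.1102, c = 1.6402 rad; semiperimeter s = 2.1429.
By l'Huilier's theorem, tan(E/4) = √[tan(s/2) tan((s−a)/2) tan((s−b)/2) tan((s−c)/2)], giving spherical excess E = 0.3563 rad.
Area = E·R² = 0.3563 × (17266.3)² ≈ 106232988 m².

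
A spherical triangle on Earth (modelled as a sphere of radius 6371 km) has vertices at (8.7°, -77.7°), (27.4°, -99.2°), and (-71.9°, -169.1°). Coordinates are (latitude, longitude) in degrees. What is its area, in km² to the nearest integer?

Side lengths (central angles): a = 1.9205, b = 1.7227, c = 0.4818 rad; semiperimeter s = 2.0625.
By l'Huilier's theorem, tan(E/4) = √[tan(s/2) tan((s−a)/2) tan((s−b)/2) tan((s−c)/2)], giving spherical excess E = 0.5699 rad.
Area = E·R² = 0.5699 × (6371)² ≈ 23132994 km².

23132994 km²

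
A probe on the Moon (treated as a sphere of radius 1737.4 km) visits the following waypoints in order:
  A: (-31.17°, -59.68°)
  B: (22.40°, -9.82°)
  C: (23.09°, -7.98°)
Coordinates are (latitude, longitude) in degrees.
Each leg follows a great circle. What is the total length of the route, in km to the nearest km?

Leg A→B: central angle 1.2527 rad, distance 2176.5 km.
Leg B→C: central angle 0.0320 rad, distance 55.5 km.
Total: 2176.5 + 55.5 ≈ 2232 km.

2232 km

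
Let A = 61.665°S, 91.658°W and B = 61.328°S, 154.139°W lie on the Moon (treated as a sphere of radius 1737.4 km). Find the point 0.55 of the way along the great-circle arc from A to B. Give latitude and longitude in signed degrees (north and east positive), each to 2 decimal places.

-65.04°, -126.48°

Central angle δ = 0.5002 rad. Interpolating on the sphere with fraction f = 0.55:
P = [sin((1−f)δ)·A + sin(fδ)·B] / sin δ = 0.4654·A + 0.5664·B in Cartesian coordinates,
giving P = (-0.2509, -0.3393, -0.9066), i.e. latitude -65.04°, longitude -126.48°.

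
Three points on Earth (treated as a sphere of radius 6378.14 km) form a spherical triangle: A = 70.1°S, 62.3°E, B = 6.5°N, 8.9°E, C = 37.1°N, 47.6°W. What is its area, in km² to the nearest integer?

Side lengths (central angles): a = 1.0406, b = 2.2911, c = 1.4755 rad; semiperimeter s = 2.4036.
By l'Huilier's theorem, tan(E/4) = √[tan(s/2) tan((s−a)/2) tan((s−b)/2) tan((s−c)/2)], giving spherical excess E = 0.9541 rad.
Area = E·R² = 0.9541 × (6378.14)² ≈ 38811469 km².

38811469 km²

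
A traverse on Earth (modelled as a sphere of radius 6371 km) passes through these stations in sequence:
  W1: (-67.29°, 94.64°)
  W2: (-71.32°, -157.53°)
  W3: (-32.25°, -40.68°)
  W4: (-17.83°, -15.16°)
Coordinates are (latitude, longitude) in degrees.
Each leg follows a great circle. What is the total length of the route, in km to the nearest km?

14220 km

Leg W1→W2: central angle 0.5808 rad, distance 3700.4 km.
Leg W2→W3: central angle 1.1776 rad, distance 7502.3 km.
Leg W3→W4: central angle 0.4736 rad, distance 3017.1 km.
Total: 3700.4 + 7502.3 + 3017.1 ≈ 14220 km.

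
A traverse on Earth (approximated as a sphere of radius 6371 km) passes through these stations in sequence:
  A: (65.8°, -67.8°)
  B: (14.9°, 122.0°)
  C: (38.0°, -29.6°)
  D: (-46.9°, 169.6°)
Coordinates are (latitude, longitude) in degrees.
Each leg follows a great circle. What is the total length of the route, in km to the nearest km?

42595 km

Leg A→B: central angle 1.7273 rad, distance 11004.4 km.
Leg B→C: central angle 2.1078 rad, distance 13428.8 km.
Leg C→D: central angle 2.8508 rad, distance 18162.3 km.
Total: 11004.4 + 13428.8 + 18162.3 ≈ 42595 km.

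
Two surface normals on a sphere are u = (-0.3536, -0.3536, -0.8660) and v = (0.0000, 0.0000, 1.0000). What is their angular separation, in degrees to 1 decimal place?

u·v = -0.8660; |u| = 1.0000, |v| = 1.0000.
cos θ = (u·v)/(|u||v|) = -0.8660, so θ = 150.0°.

150.0°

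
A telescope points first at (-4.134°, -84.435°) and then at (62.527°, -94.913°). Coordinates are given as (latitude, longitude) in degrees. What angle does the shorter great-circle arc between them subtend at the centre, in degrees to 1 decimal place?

67.1°

In radians: φ₁ = -0.0722, φ₂ = 1.0913, Δλ = -10.478° = -0.1829 rad.
Haversine: a = sin²(Δφ/2) + cos φ₁ cos φ₂ sin²(Δλ/2) = 0.3019 + (0.9974)(0.4613)(0.0083) = 0.30575.
Central angle c = 2·arcsin(√a) = 1.17180 rad.
So the angular separation is 67.1°.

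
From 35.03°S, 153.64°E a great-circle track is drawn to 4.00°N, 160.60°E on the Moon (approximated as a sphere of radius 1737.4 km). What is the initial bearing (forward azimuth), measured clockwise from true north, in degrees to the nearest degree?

11°

With φ₁ = -0.6114, φ₂ = 0.0698, Δλ = 0.1215 rad, the forward-azimuth formula gives
θ = atan2( sin Δλ cos φ₂ , cos φ₁ sin φ₂ − sin φ₁ cos φ₂ cos Δλ ) = atan2(0.1209, 0.6255) = 10.94°.
So the initial bearing is 11°.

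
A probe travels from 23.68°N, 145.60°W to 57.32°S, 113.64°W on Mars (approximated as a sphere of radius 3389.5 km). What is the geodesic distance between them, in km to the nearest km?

5048 km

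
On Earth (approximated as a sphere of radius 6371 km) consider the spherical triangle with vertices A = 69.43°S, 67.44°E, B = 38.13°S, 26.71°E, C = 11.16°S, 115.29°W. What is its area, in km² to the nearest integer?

Side lengths (central angles): a = 2.0813, b = 1.7346, c = 0.6640 rad; semiperimeter s = 2.2400.
By l'Huilier's theorem, tan(E/4) = √[tan(s/2) tan((s−a)/2) tan((s−b)/2) tan((s−c)/2)], giving spherical excess E = 0.8144 rad.
Area = E·R² = 0.8144 × (6371)² ≈ 33056701 km².

33056701 km²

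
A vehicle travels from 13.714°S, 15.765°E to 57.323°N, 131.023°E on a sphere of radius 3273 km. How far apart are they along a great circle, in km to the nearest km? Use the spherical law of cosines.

Let φ₁ = -0.2394 rad, φ₂ = 1.0005 rad, and Δλ = 2.0116 rad.
cos c = sin φ₁ sin φ₂ + cos φ₁ cos φ₂ cos Δλ = (-0.2371)(0.8417) + (0.9715)(0.5399)(-0.4267) = -0.42336,
so c = arccos(-0.42336) = 2.00795 rad.
Distance = R·c = 3273 × 2.0079 ≈ 6572 km.

6572 km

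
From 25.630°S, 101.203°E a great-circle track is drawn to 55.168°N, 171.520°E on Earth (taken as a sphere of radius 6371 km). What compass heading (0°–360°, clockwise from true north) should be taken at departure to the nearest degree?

33°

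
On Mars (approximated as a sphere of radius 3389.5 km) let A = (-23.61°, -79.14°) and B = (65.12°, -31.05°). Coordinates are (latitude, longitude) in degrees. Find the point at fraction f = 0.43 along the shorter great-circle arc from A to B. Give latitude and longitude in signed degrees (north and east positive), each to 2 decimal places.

15.86°, -66.66°

The central angle between A and B is δ = 1.6768 rad.
With f = 0.43, the slerp weights are sin((1−f)δ)/sin δ = 0.8214 and sin(fδ)/sin δ = 0.6639.
Weighted sum of the unit vectors: (0.8214)·(0.1726,-0.8999,-0.4005) + (0.6639)·(0.3604,-0.2170,0.9072) = (0.3811, -0.8832, 0.2733).
Converting back: φ = atan2(z, √(x²+y²)) = 15.86°, λ = atan2(y, x) = -66.66°.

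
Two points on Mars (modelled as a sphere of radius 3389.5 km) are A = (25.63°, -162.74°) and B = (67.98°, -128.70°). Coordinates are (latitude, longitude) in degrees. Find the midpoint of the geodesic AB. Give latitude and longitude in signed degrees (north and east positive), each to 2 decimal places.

The central angle between A and B is δ = 0.8215 rad.
With f = 0.5, the slerp weights are sin((1−f)δ)/sin δ = 0.5454 and sin(fδ)/sin δ = 0.5454.
Weighted sum of the unit vectors: (0.5454)·(-0.8610,-0.2675,0.4326) + (0.5454)·(-0.2344,-0.2926,0.9271) = (-0.5974, -0.3055, 0.7415).
Converting back: φ = atan2(z, √(x²+y²)) = 47.86°, λ = atan2(y, x) = -152.92°.

47.86°, -152.92°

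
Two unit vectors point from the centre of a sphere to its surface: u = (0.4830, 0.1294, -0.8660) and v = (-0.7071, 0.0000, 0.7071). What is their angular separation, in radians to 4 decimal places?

2.8367 rad

u·v = -0.9539; |u| = 1.0000, |v| = 1.0000.
cos θ = (u·v)/(|u||v|) = -0.9539, so θ = 2.8367 rad.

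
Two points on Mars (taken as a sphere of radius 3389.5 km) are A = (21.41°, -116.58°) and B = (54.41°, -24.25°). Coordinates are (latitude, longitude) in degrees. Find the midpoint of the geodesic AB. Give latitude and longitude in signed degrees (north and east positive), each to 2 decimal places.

47.55°, -83.92°

Central angle δ = 1.2924 rad. Interpolating on the sphere with fraction f = 0.5:
P = [sin((1−f)δ)·A + sin(fδ)·B] / sin δ = 0.6263·A + 0.6263·B in Cartesian coordinates,
giving P = (0.0714, -0.6711, 0.7379), i.e. latitude 47.55°, longitude -83.92°.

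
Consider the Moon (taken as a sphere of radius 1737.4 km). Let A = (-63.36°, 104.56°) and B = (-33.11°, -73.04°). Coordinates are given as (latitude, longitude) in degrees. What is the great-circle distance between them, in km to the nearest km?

Let φ₁ = -1.1058 rad, φ₂ = -0.5779 rad, and Δλ = -3.0997 rad.
Haversine: a = sin²(Δφ/2) + cos φ₁ cos φ₂ sin²(Δλ/2) = 0.0681 + (0.4484)(0.8376)(0.9996) = 0.44349.
Central angle c = 2·arcsin(√a) = 1.45754 rad.
Distance = R·c = 1737.4 × 1.4575 ≈ 2532 km.

2532 km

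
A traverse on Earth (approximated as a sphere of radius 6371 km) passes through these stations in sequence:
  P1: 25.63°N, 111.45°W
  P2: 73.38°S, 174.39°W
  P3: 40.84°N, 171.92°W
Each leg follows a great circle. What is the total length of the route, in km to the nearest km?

24632 km

Leg P1→P2: central angle 1.8725 rad, distance 11929.9 km.
Leg P2→P3: central angle 1.9937 rad, distance 12702.1 km.
Total: 11929.9 + 12702.1 ≈ 24632 km.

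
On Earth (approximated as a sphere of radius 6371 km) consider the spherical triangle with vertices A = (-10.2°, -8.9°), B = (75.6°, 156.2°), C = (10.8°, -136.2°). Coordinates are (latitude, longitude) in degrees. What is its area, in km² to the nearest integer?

Side lengths (central angles): a = 1.2926, b = 2.2383, c = 1.9911 rad; semiperimeter s = 2.7610.
By l'Huilier's theorem, tan(E/4) = √[tan(s/2) tan((s−a)/2) tan((s−b)/2) tan((s−c)/2)], giving spherical excess E = 2.4765 rad.
Area = E·R² = 2.4765 × (6371)² ≈ 100521750 km².

100521750 km²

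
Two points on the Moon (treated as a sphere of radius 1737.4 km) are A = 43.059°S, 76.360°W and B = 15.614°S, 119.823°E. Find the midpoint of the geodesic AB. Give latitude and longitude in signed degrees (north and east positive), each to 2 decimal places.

-70.81°, 157.74°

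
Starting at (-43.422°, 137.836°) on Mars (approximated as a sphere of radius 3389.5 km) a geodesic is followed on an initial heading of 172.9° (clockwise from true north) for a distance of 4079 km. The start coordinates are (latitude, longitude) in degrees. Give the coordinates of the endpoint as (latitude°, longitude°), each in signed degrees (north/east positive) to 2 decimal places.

Angular distance δ = d/R = 4079/3389.5 = 1.20342 rad; initial bearing θ = 3.0177 rad.
sin φ₂ = sin φ₁ cos δ + cos φ₁ sin δ cos θ = (-0.6874)(0.3592) + (0.7263)(0.9333)(-0.9923) = -0.9195, so φ₂ = -66.86°.
Δλ = atan2(sin θ sin δ cos φ₁, cos δ − sin φ₁ sin φ₂) = atan2(0.0838, -0.2729) = 162.932°.
λ₂ = 137.836° + 162.932° = 300.77° → -59.23° after wrapping to (−180°, 180°].

-66.86°, -59.23°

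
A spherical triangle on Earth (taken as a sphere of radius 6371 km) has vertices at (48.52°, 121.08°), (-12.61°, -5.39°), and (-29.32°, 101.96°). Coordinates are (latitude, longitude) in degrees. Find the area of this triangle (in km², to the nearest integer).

Side lengths (central angles): a = 1.7182, b = 1.3910, c = 2.1505 rad; semiperimeter s = 2.6298.
By l'Huilier's theorem, tan(E/4) = √[tan(s/2) tan((s−a)/2) tan((s−b)/2) tan((s−c)/2)], giving spherical excess E = 2.0766 rad.
Area = E·R² = 2.0766 × (6371)² ≈ 84289916 km².

84289916 km²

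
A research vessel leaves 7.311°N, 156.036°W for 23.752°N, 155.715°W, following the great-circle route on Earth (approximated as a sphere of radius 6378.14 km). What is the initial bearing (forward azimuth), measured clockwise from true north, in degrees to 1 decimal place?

1.0°

Δλ = 0.321° = 0.0056 rad.
y = sin Δλ · cos φ₂ = (0.0056)(0.9153) = 0.0051
x = cos φ₁ sin φ₂ − sin φ₁ cos φ₂ cos Δλ = (0.9919)(0.4028) − (0.1273)(0.9153)(1.0000) = 0.2830
θ = atan2(y, x) = 1.04°, so the bearing is 1.0°.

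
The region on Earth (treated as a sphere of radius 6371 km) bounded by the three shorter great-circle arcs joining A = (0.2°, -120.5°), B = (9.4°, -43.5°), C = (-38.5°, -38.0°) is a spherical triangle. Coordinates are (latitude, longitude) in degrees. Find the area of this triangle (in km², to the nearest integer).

Side lengths (central angles): a = 0.8408, b = 1.4707, c = 1.3464 rad; semiperimeter s = 1.8289.
By l'Huilier's theorem, tan(E/4) = √[tan(s/2) tan((s−a)/2) tan((s−b)/2) tan((s−c)/2)], giving spherical excess E = 0.6989 rad.
Area = E·R² = 0.6989 × (6371)² ≈ 28366285 km².

28366285 km²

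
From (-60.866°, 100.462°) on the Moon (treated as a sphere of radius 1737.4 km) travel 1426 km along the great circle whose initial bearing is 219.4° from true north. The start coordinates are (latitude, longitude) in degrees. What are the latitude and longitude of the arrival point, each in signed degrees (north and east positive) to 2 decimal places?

-60.54°, -8.77°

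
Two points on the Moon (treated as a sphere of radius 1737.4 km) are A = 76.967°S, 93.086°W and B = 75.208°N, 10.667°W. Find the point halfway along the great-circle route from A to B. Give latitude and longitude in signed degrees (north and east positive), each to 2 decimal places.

The central angle between A and B is δ = 2.7772 rad.
With f = 0.5, the slerp weights are sin((1−f)δ)/sin δ = 2.7599 and sin(fδ)/sin δ = 2.7599.
Weighted sum of the unit vectors: (2.7599)·(-0.0121,-0.2252,-0.9742) + (2.7599)·(0.2509,-0.0473,0.9669) = (0.6589, -0.7519, -0.0204).
Converting back: φ = atan2(z, √(x²+y²)) = -1.17°, λ = atan2(y, x) = -48.77°.

-1.17°, -48.77°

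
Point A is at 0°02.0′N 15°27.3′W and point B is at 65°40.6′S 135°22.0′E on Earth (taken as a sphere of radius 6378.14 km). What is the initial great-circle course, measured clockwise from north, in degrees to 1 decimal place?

Δλ = 150.822° = 2.6323 rad.
y = sin Δλ · cos φ₂ = (0.4875)(0.4119) = 0.2008
x = cos φ₁ sin φ₂ − sin φ₁ cos φ₂ cos Δλ = (1.0000)(-0.9112) − (0.0006)(0.4119)(-0.8731) = -0.9110
θ = atan2(y, x) = 167.57°, so the bearing is 167.6°.

167.6°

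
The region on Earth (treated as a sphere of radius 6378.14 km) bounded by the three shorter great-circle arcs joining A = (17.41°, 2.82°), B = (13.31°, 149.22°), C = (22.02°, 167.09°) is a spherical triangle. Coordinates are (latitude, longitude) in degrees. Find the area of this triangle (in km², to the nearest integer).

33694859 km²

Side lengths (central angles): a = 0.3334, b = 2.4028, c = 2.3526 rad; semiperimeter s = 2.5444.
By l'Huilier's theorem, tan(E/4) = √[tan(s/2) tan((s−a)/2) tan((s−b)/2) tan((s−c)/2)], giving spherical excess E = 0.8283 rad.
Area = E·R² = 0.8283 × (6378.14)² ≈ 33694859 km².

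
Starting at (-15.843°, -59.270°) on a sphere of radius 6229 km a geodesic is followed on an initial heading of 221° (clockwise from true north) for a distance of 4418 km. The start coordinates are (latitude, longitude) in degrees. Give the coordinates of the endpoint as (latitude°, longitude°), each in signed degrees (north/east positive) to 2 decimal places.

-42.85°, -94.91°

Angular distance δ = d/R = 4418/6229 = 0.70926 rad; initial bearing θ = 3.8572 rad.
sin φ₂ = sin φ₁ cos δ + cos φ₁ sin δ cos θ = (-0.2730)(0.7588) + (0.9620)(0.6513)(-0.7547) = -0.6800, so φ₂ = -42.85°.
Δλ = atan2(sin θ sin δ cos φ₁, cos δ − sin φ₁ sin φ₂) = atan2(-0.4110, 0.5732) = -35.645°.
λ₂ = -59.270° − 35.645° = -94.91°.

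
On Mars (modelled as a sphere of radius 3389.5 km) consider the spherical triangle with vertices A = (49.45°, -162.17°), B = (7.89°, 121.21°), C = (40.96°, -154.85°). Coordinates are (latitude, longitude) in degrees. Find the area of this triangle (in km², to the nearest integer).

1391218 km²

Side lengths (central angles): a = 1.4010, b = 0.1732, c = 1.3147 rad; semiperimeter s = 1.4444.
By l'Huilier's theorem, tan(E/4) = √[tan(s/2) tan((s−a)/2) tan((s−b)/2) tan((s−c)/2)], giving spherical excess E = 0.1211 rad.
Area = E·R² = 0.1211 × (3389.5)² ≈ 1391218 km².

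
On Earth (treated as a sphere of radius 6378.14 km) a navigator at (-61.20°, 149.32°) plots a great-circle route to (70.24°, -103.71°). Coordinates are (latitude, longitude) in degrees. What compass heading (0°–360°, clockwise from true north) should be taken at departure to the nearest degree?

With φ₁ = -1.0681, φ₂ = 1.2259, Δλ = 1.8670 rad, the forward-azimuth formula gives
θ = atan2( sin Δλ cos φ₂ , cos φ₁ sin φ₂ − sin φ₁ cos φ₂ cos Δλ ) = atan2(0.3234, 0.3669) = 41.39°.
So the initial bearing is 41°.

41°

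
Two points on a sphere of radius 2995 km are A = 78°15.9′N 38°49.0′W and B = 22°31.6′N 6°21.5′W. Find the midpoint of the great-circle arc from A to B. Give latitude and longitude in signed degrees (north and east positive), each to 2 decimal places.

The central angle between A and B is δ = 1.0079 rad.
With f = 0.5, the slerp weights are sin((1−f)δ)/sin δ = 0.5710 and sin(fδ)/sin δ = 0.5710.
Weighted sum of the unit vectors: (0.5710)·(0.1585,-0.1275,0.9791) + (0.5710)·(0.9180,-0.1023,0.3831) = (0.6147, -0.1312, 0.7778).
Converting back: φ = atan2(z, √(x²+y²)) = 51.06°, λ = atan2(y, x) = -12.05°.

51.06°, -12.05°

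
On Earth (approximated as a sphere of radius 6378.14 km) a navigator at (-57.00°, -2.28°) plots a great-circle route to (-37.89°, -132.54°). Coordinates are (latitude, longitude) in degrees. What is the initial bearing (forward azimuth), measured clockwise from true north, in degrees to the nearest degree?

Δλ = -130.260° = -2.2735 rad.
y = sin Δλ · cos φ₂ = (-0.7631)(0.7892) = -0.6022
x = cos φ₁ sin φ₂ − sin φ₁ cos φ₂ cos Δλ = (0.5446)(-0.6141) − (-0.8387)(0.7892)(-0.6463) = -0.7622
θ = atan2(y, x) = -141.69°; adding 360° gives 218°.

218°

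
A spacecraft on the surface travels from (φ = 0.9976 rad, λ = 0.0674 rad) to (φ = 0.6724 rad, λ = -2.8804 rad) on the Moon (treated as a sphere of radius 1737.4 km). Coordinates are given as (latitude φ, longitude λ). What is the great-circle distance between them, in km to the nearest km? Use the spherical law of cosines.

2543 km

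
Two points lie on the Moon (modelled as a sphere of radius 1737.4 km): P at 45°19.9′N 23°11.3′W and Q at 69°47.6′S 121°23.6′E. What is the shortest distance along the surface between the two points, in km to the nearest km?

With latitudes φ₁ = 45.332°, φ₂ = -69.793° and longitude difference Δλ = 144.582°:
cos c = sin φ₁ sin φ₂ + cos φ₁ cos φ₂ cos Δλ = (0.7112)(-0.9385) + (0.7030)(0.3454)(-0.8149) = -0.86530,
so c = arccos(-0.86530) = 2.61655 rad.
Distance = R·c = 1737.4 × 2.6165 ≈ 4546 km.

4546 km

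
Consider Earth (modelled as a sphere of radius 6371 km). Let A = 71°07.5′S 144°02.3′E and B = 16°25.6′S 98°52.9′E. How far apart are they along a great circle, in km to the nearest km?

In radians: φ₁ = -1.2414, φ₂ = -0.2867, Δλ = -45.157° = -0.7881 rad.
Haversine: a = sin²(Δφ/2) + cos φ₁ cos φ₂ sin²(Δλ/2) = 0.2111 + (0.3235)(0.9592)(0.1474) = 0.25680.
Central angle c = 2·arcsin(√a) = 1.06284 rad.
Distance = R·c = 6371 × 1.0628 ≈ 6771 km.

6771 km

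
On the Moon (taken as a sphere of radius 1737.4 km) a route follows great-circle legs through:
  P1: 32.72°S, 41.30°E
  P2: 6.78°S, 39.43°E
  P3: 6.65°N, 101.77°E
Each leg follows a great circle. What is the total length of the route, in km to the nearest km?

2718 km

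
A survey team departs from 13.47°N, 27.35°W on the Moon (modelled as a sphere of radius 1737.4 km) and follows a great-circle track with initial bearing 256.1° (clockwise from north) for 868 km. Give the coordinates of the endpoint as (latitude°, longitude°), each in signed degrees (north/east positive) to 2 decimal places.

5.31°, -55.19°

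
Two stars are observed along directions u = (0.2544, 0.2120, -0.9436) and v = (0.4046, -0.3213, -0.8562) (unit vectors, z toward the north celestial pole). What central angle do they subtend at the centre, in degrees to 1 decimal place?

u·v = 0.8427; |u| = 1.0000, |v| = 1.0000.
cos θ = (u·v)/(|u||v|) = 0.8427, so θ = 32.6°.

32.6°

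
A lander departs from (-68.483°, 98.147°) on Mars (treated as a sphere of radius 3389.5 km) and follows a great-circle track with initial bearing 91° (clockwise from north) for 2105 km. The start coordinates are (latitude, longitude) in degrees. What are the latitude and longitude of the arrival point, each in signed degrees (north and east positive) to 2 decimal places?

-49.49°, 161.74°

Angular distance δ = d/R = 2105/3389.5 = 0.62104 rad; initial bearing θ = 1.5882 rad.
sin φ₂ = sin φ₁ cos δ + cos φ₁ sin δ cos θ = (-0.9303)(0.8133) + (0.3668)(0.5819)(-0.0175) = -0.7603, so φ₂ = -49.49°.
Δλ = atan2(sin θ sin δ cos φ₁, cos δ − sin φ₁ sin φ₂) = atan2(0.2134, 0.1059) = 63.597°.
λ₂ = 98.147° + 63.597° = 161.74°.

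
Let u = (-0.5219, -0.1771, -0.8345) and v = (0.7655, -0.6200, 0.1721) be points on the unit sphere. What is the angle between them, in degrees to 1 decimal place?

115.7°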